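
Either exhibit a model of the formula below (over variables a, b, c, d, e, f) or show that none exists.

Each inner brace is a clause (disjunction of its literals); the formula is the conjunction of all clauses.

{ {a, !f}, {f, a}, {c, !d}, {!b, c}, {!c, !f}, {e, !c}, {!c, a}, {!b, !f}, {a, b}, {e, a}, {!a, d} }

a: true; b: true; c: true; d: true; e: true; f: false

Branch on a: set a = true.
The clause (d) is unit, so d = true.
The clause (c) is unit, so c = true.
The clause (!f) is unit, so f = false.
The clause (e) is unit, so e = true.
No clause remains; b is free.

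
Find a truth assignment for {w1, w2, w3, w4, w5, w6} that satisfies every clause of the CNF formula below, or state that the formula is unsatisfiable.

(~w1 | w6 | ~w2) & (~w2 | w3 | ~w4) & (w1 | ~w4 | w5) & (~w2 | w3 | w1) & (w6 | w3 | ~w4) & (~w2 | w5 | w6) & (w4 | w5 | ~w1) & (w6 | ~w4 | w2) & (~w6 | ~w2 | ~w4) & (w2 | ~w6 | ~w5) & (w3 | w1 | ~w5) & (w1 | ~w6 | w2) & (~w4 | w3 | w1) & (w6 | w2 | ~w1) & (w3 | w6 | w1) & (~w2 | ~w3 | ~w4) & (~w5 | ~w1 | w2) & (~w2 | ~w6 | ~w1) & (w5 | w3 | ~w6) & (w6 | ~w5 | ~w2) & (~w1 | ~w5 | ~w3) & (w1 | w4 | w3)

w1=0; w2=0; w3=1; w4=0; w5=0; w6=0

Try w1 = 0.
Try w4 = 0.
The clause (w3) is unit, so w3 = 1.
Try w6 = 0.
Try w2 = 0.
No clause remains; w5 is free.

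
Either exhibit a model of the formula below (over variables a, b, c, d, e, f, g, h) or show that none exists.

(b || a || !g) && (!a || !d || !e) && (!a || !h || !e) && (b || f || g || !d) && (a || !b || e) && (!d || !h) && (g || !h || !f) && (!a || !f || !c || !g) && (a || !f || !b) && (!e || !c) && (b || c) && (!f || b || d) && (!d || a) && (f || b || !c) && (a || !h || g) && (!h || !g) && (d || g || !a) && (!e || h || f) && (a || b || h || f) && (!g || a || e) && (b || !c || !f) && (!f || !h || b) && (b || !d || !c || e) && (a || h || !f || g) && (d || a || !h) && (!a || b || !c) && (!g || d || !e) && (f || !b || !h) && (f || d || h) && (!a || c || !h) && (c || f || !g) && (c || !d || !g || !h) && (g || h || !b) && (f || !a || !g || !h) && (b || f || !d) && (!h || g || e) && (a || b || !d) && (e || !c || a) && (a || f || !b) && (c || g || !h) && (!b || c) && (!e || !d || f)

Try d = true.
(!h) alone gives h = false.
(a) alone gives a = true.
(!e) alone gives e = false.
Try b = true.
(g) alone gives g = true.
(c) alone gives c = true.
(!f) alone gives f = false.
All clauses are satisfied.

a ↦ true,  b ↦ true,  c ↦ true,  d ↦ true,  e ↦ false,  f ↦ false,  g ↦ true,  h ↦ false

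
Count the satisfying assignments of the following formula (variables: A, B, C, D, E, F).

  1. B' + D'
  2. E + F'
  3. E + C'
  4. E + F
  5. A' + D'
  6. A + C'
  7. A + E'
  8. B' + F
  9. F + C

5

There are 2^6 = 64 truth assignments over (A, B, C, D, E, F).
Split on B. With B = 1, the clauses containing B are satisfied and B' drops from the rest; 2 of the 2^5 = 32 assignments to the other variables satisfy what remains.
With B = 0, by the same count on the reduced clause set, 3 assignments work.
Total: 2 + 3 = 5.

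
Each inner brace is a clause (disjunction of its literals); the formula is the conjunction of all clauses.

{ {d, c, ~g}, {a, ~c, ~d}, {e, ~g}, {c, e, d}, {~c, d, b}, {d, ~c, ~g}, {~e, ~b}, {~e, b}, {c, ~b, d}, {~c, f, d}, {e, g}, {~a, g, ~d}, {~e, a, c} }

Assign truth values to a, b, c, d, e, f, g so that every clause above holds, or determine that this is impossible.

Try e = 1.
The clause (~b) is unit, so b = 0.
That conflicts with the unit clause (b).
That branch fails; take e = 0 instead.
The clause (~g) is unit, so g = 0.
That conflicts with the unit clause (g).
Neither e = 1 nor e = 0 works.

UNSATISFIABLE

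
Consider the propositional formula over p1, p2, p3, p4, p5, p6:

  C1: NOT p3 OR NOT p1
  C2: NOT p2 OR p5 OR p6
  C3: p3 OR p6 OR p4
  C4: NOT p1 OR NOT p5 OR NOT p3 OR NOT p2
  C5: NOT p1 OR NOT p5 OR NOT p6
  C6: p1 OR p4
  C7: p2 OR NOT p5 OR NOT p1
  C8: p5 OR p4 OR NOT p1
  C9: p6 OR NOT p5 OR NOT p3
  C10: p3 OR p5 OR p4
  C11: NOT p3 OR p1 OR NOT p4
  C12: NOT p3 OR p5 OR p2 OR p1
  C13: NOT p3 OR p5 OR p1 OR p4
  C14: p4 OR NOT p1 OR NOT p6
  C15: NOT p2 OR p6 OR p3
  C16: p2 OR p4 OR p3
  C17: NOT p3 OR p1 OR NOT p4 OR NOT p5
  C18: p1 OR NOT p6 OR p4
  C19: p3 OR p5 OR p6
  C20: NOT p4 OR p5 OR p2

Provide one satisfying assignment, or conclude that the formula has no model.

Try p3 = false.
Try p6 = true.
Try p1 = false.
(p4) alone gives p4 = true.
Try p5 = false.
(p2) alone gives p2 = true.
All clauses are satisfied.

p1: false,  p2: true,  p3: false,  p4: true,  p5: false,  p6: true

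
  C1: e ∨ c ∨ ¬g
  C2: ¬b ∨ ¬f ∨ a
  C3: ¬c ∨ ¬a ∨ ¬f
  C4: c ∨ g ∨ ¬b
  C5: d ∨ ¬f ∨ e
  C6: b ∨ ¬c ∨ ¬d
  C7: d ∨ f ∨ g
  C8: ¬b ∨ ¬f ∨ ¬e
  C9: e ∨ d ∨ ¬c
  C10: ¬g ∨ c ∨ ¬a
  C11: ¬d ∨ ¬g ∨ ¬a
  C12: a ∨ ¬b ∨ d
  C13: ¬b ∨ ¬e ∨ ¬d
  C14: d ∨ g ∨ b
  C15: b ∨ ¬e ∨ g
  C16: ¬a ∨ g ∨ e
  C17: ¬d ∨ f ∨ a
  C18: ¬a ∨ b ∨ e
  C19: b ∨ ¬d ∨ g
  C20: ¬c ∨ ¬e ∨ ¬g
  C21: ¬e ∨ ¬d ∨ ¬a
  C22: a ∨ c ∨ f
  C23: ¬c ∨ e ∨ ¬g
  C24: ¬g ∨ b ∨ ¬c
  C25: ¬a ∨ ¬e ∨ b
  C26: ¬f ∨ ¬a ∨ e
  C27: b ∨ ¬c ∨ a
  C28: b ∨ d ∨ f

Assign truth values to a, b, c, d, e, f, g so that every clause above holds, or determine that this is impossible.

Suppose e = True.
Suppose b = False.
Unit clause (g) forces g = True.
Unit clause (¬c) forces c = False.
Unit clause (¬a) forces a = False.
Unit clause (f) forces f = True.
Every clause is now satisfied; d is unconstrained.

a ↦ False; b ↦ False; c ↦ False; d ↦ False; e ↦ True; f ↦ True; g ↦ True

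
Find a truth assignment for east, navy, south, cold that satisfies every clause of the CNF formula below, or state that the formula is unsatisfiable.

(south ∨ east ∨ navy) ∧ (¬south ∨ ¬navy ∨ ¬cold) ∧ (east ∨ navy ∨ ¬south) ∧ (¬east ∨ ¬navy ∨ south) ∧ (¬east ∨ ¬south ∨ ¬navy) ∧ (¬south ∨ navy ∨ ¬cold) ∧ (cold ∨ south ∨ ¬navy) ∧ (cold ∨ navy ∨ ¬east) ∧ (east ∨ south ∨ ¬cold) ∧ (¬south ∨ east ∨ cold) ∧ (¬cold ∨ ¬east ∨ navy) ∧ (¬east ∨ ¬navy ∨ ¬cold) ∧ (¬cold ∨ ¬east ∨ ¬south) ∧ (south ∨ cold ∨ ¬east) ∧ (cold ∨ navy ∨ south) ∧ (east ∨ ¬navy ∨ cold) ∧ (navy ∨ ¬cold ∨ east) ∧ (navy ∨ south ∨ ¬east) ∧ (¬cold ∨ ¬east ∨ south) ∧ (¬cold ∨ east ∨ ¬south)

UNSATISFIABLE

Try south = True.
Try navy = False.
(east) alone gives east = True.
(¬cold) alone gives cold = False.
But (cold) is also a unit clause — contradiction.
So navy must be the other value — set navy = True.
(¬cold) alone gives cold = False.
(¬east) alone gives east = False.
But (east) is also a unit clause — contradiction.
Both values of navy lead to a conflict.
So south must be the other value — set south = False.
Try east = True.
(¬navy) alone gives navy = False.
But (navy) is also a unit clause — contradiction.
So east must be the other value — set east = False.
(navy) alone gives navy = True.
(cold) alone gives cold = True.
But (¬cold) is also a unit clause — contradiction.
Both values of east lead to a conflict.
Both values of south lead to a conflict.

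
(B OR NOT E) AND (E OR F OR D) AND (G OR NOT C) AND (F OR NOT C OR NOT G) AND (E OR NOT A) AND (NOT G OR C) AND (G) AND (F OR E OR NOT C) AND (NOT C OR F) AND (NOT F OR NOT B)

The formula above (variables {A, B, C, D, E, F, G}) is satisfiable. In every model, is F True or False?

Suppose F = false.
Unit clause (G) forces G = true.
Unit clause (NOT C) forces C = false.
That conflicts with the unit clause (C).
So every satisfying assignment has F = True.

True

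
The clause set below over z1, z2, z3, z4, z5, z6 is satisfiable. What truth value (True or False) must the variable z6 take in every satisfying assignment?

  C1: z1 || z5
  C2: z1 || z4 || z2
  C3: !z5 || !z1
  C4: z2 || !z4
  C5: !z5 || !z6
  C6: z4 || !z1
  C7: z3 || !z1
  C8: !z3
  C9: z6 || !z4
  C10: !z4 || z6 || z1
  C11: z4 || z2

False

Suppose z6 = true.
From the singleton clause (!z5), z5 = false.
From the singleton clause (z1), z1 = true.
From the singleton clause (z4), z4 = true.
From the singleton clause (z2), z2 = true.
From the singleton clause (z3), z3 = true.
Now (!z3) is unsatisfied and unit — conflict.
So every satisfying assignment has z6 = False.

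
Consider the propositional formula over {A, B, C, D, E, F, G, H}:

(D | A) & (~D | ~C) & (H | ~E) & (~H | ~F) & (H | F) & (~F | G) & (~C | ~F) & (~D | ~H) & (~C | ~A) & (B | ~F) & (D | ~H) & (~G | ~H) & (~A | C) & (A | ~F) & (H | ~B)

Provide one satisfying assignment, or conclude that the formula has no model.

UNSATISFIABLE

Case D = 1:
From the singleton clause (~C), C = 0.
From the singleton clause (~H), H = 0.
From the singleton clause (~E), E = 0.
From the singleton clause (F), F = 1.
From the singleton clause (G), G = 1.
From the singleton clause (B), B = 1.
Now (~B) is unsatisfied and unit — conflict.
Backtrack on D: now try D = 0.
From the singleton clause (A), A = 1.
From the singleton clause (~C), C = 0.
Now (C) is unsatisfied and unit — conflict.
Either choice for D ends in contradiction.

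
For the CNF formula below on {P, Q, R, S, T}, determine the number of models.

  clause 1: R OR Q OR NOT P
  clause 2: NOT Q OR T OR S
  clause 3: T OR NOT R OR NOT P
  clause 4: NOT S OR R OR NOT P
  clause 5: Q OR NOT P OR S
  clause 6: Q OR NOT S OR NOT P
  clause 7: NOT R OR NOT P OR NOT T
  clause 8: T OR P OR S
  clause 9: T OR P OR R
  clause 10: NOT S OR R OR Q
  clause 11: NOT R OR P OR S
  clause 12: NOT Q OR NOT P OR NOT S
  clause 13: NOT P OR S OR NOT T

There are 2^5 = 32 truth assignments over (P, Q, R, S, T).
Split on P. With P = true, the clauses containing P are satisfied and NOT P drops from the rest; 0 of the 2^4 = 16 assignments to the other variables satisfy what remains.
With P = false, by the same count on the reduced clause set, 7 assignments work.
Total: 0 + 7 = 7.

7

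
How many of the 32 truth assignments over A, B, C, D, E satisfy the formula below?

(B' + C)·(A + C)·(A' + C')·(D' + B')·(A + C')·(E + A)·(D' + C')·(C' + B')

There are 2^5 = 32 truth assignments over (A, B, C, D, E).
Split on E. With E = 1, the clauses containing E are satisfied and E' drops from the rest; 2 of the 2^4 = 16 assignments to the other variables satisfy what remains.
With E = 0, by the same count on the reduced clause set, 2 assignments work.
Total: 2 + 2 = 4.

4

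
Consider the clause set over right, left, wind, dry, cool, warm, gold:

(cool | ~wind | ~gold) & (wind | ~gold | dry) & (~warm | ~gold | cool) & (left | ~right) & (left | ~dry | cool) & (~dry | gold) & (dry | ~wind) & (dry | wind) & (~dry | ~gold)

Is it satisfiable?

No, unsatisfiable

Branch on left: set left = 1.
Branch on dry: set dry = 0.
The clause (~wind) is unit, so wind = 0.
That conflicts with the unit clause (wind).
Backtrack on dry: now try dry = 1.
The clause (gold) is unit, so gold = 1.
That conflicts with the unit clause (~gold).
Neither dry = 1 nor dry = 0 works.
Backtrack on left: now try left = 0.
The clause (~right) is unit, so right = 0.
Branch on dry: set dry = 0.
The clause (~wind) is unit, so wind = 0.
That conflicts with the unit clause (wind).
Backtrack on dry: now try dry = 1.
The clause (cool) is unit, so cool = 1.
The clause (gold) is unit, so gold = 1.
That conflicts with the unit clause (~gold).
Neither dry = 1 nor dry = 0 works.
Neither left = 1 nor left = 0 works.
No assignment satisfies every clause.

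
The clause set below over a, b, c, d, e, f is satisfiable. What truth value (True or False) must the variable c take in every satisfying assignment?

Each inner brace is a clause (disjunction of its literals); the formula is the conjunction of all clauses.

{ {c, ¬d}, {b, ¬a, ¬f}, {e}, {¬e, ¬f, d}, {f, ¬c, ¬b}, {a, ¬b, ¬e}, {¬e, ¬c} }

False

Suppose c = True.
The clause (e) is unit, so e = True.
That conflicts with the unit clause (¬e).
So every satisfying assignment has c = False.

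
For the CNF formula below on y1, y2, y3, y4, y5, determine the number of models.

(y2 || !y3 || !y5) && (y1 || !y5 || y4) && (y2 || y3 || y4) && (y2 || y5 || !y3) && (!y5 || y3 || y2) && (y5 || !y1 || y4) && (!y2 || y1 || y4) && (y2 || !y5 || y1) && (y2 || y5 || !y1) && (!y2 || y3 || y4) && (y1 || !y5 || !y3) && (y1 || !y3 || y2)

9

There are 2^5 = 32 truth assignments over (y1, y2, y3, y4, y5).
Split on y1. With y1 = true, the clauses containing y1 are satisfied and !y1 drops from the rest; 5 of the 2^4 = 16 assignments to the other variables satisfy what remains.
With y1 = false, by the same count on the reduced clause set, 4 assignments work.
Total: 5 + 4 = 9.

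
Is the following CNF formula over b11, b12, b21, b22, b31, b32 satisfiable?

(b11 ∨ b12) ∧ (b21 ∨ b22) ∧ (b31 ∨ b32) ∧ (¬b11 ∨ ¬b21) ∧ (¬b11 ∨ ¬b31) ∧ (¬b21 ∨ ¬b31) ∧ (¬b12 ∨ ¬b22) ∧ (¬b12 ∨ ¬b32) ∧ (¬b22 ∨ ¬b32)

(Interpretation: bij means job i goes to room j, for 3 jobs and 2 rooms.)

No

Branch on b11: set b11 = True.
The clause (¬b21) is unit, so b21 = False.
The clause (b22) is unit, so b22 = True.
The clause (¬b31) is unit, so b31 = False.
The clause (b32) is unit, so b32 = True.
But (¬b32) is also a unit clause — contradiction.
So b11 must be the other value — set b11 = False.
The clause (b12) is unit, so b12 = True.
The clause (¬b22) is unit, so b22 = False.
The clause (b21) is unit, so b21 = True.
The clause (¬b31) is unit, so b31 = False.
The clause (b32) is unit, so b32 = True.
But (¬b32) is also a unit clause — contradiction.
Both values of b11 lead to a conflict.
No assignment satisfies every clause.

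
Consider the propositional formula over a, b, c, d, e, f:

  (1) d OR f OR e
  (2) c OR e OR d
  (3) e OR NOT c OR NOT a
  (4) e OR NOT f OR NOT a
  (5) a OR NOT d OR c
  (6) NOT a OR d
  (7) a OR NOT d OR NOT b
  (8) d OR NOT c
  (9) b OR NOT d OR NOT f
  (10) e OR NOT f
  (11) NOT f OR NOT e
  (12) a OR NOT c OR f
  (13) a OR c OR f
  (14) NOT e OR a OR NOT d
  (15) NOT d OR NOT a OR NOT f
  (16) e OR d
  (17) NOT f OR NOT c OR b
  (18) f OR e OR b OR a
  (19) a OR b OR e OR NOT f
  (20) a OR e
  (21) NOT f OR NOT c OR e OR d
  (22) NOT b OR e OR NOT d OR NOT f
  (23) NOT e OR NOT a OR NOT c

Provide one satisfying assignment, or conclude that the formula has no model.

Case a = true:
Unit clause (d) forces d = true.
Unit clause (NOT f) forces f = false.
Case e = true:
Unit clause (NOT c) forces c = false.
All clauses hold; b can take either value.

a: true,  b: false,  c: false,  d: true,  e: true,  f: false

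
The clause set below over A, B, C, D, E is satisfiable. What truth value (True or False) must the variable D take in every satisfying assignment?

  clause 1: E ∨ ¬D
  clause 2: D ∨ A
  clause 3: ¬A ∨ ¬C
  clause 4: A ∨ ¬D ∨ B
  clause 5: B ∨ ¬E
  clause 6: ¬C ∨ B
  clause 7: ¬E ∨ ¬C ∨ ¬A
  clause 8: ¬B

Suppose D = True.
From the singleton clause (E), E = True.
From the singleton clause (B), B = True.
But (¬B) is also a unit clause — contradiction.
So every satisfying assignment has D = False.

False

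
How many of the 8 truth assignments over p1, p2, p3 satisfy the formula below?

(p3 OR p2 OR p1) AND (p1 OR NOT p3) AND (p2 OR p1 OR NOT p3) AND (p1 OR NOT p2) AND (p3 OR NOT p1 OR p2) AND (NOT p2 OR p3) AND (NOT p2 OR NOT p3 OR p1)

2

There are 2^3 = 8 truth assignments over (p1, p2, p3).
Check each against the 7 clauses (columns in the order p1, p2, p3):
  F F F  ✗ fails (p3 OR p2 OR p1)
  F F T  ✗ fails (p1 OR NOT p3)
  F T F  ✗ fails (p1 OR NOT p2)
  F T T  ✗ fails (p1 OR NOT p3)
  T F F  ✗ fails (p3 OR NOT p1 OR p2)
  T F T  ✓ satisfies all
  T T F  ✗ fails (NOT p2 OR p3)
  T T T  ✓ satisfies all
2 of the 8 rows are models.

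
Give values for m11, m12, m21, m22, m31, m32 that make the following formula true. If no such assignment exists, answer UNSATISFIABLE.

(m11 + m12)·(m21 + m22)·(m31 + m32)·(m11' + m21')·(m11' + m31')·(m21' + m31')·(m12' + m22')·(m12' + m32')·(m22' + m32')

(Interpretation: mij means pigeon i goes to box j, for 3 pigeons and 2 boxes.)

UNSATISFIABLE

Branch on m11: set m11 = 1.
The clause (m21') is unit, so m21 = 0.
The clause (m22) is unit, so m22 = 1.
The clause (m31') is unit, so m31 = 0.
The clause (m32) is unit, so m32 = 1.
That conflicts with the unit clause (m32').
Backtrack on m11: now try m11 = 0.
The clause (m12) is unit, so m12 = 1.
The clause (m22') is unit, so m22 = 0.
The clause (m21) is unit, so m21 = 1.
The clause (m31') is unit, so m31 = 0.
The clause (m32) is unit, so m32 = 1.
That conflicts with the unit clause (m32').
Either choice for m11 ends in contradiction.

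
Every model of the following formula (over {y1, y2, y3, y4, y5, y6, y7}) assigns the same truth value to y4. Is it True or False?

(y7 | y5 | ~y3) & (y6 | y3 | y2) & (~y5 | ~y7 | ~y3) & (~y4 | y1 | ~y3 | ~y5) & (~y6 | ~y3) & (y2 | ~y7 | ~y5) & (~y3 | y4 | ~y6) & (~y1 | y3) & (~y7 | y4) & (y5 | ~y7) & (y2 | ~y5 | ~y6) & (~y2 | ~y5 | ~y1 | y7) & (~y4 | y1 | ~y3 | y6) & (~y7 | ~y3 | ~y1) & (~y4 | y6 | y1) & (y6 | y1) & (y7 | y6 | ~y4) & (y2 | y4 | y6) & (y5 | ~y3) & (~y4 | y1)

False

Suppose y4 = 1.
From the singleton clause (y1), y1 = 1.
From the singleton clause (y3), y3 = 1.
From the singleton clause (~y6), y6 = 0.
From the singleton clause (~y7), y7 = 0.
Now (y7) is unsatisfied and unit — conflict.
So every satisfying assignment has y4 = False.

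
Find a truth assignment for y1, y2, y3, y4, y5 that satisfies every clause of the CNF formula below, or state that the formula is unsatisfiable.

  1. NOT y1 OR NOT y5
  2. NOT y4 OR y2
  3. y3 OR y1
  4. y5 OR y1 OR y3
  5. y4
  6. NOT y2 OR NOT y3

y1=true, y2=true, y3=false, y4=true, y5=false

From the singleton clause (y4), y4 = true.
From the singleton clause (y2), y2 = true.
From the singleton clause (NOT y3), y3 = false.
From the singleton clause (y1), y1 = true.
From the singleton clause (NOT y5), y5 = false.
Every clause now holds.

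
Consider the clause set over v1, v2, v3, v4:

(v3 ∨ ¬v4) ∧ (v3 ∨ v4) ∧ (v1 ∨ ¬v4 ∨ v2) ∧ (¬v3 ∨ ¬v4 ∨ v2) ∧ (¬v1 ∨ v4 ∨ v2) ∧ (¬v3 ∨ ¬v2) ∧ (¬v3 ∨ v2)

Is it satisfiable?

No, unsatisfiable

Case v3 = True:
From the singleton clause (¬v2), v2 = False.
But (v2) is also a unit clause — contradiction.
Backtrack on v3: now try v3 = False.
From the singleton clause (¬v4), v4 = False.
But (v4) is also a unit clause — contradiction.
Neither v3 = True nor v3 = False works.
No assignment satisfies every clause.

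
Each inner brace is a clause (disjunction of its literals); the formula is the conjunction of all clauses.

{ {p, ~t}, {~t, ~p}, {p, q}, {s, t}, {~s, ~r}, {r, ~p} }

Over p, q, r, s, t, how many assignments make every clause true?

1

There are 2^5 = 32 truth assignments over (p, q, r, s, t).
Split on r. With r = 1, the clauses containing r are satisfied and ~r drops from the rest; 0 of the 2^4 = 16 assignments to the other variables satisfy what remains.
With r = 0, by the same count on the reduced clause set, 1 assignment works.
(One model: p=F, q=T, r=F, s=T, t=F.)
Total: 0 + 1 = 1.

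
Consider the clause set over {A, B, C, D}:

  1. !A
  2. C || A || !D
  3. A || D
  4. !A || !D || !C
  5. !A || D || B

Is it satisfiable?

Yes, satisfiable

(!A) alone gives A = false.
(D) alone gives D = true.
(C) alone gives C = true.
No clause remains; B is free.
A satisfying assignment: A=false,  B=false,  C=true,  D=true.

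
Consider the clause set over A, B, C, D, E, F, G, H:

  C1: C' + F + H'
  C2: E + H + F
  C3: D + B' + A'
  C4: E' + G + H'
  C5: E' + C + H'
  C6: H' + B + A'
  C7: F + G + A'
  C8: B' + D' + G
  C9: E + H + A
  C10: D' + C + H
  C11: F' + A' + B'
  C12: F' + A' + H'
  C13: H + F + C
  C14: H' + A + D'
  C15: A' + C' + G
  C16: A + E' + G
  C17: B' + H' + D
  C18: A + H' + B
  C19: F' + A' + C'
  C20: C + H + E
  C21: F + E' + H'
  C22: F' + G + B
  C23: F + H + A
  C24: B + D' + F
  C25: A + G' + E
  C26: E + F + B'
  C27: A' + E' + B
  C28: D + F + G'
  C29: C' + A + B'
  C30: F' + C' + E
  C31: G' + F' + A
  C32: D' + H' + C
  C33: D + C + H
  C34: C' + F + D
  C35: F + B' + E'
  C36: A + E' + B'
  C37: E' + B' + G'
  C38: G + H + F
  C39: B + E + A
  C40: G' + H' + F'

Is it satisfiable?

No, unsatisfiable

Branch on C: set C = 0.
Branch on E: set E = 0.
(H) alone gives H = 1.
(D') alone gives D = 0.
(B') alone gives B = 0.
(A') alone gives A = 0.
But (A) is also a unit clause — contradiction.
That branch fails; take E = 1 instead.
(H') alone gives H = 0.
(D') alone gives D = 0.
But (D) is also a unit clause — contradiction.
Both values of E lead to a conflict.
That branch fails; take C = 1 instead.
Branch on F: set F = 1.
(A') alone gives A = 0.
(B') alone gives B = 0.
(H') alone gives H = 0.
(E) alone gives E = 1.
(G) alone gives G = 1.
But (G') is also a unit clause — contradiction.
That branch fails; take F = 0 instead.
(H') alone gives H = 0.
(E) alone gives E = 1.
(A) alone gives A = 1.
(G) alone gives G = 1.
(B) alone gives B = 1.
But (B') is also a unit clause — contradiction.
Both values of F lead to a conflict.
Both values of C lead to a conflict.
No assignment satisfies every clause.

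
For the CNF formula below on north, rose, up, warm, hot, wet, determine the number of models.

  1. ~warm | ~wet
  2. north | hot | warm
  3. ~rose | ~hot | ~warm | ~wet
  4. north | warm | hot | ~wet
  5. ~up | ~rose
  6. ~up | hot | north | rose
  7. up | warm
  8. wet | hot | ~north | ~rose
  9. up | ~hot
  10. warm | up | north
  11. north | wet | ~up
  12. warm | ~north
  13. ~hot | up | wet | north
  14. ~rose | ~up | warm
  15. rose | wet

There are 2^6 = 64 truth assignments over (north, rose, up, warm, hot, wet).
Split on wet. With wet = 1, the clauses containing wet are satisfied and ~wet drops from the rest; 1 of the 2^5 = 32 assignments to the other variables satisfy what remains.
With wet = 0, by the same count on the reduced clause set, 1 assignment works.
Total: 1 + 1 = 2.

2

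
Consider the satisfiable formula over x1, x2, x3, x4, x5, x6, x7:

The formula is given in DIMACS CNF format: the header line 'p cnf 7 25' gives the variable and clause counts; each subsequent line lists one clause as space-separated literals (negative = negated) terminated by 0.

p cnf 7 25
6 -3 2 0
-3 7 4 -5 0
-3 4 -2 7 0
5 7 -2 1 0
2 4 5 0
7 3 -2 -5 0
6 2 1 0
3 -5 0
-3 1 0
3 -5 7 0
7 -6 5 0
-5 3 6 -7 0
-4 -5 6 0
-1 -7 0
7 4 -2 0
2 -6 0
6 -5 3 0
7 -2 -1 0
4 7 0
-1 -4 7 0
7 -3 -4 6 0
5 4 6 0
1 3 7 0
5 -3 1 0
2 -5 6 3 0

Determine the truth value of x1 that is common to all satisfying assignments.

False

Suppose x1 = True.
(¬x7) alone gives x7 = False.
(¬x2) alone gives x2 = False.
(¬x6) alone gives x6 = False.
(¬x3) alone gives x3 = False.
(¬x5) alone gives x5 = False.
(x4) alone gives x4 = True.
Now (¬x4) is unsatisfied and unit — conflict.
So every satisfying assignment has x1 = False.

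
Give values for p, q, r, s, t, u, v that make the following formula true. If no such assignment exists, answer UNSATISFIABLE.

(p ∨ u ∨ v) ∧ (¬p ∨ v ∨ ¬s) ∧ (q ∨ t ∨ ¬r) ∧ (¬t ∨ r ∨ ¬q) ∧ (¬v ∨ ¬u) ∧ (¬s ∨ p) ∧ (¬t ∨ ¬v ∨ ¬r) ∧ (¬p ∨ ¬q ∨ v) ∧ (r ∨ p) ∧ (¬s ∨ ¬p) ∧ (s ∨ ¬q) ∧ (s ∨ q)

Suppose v = False.
Suppose p = True.
(¬s) alone gives s = False.
(¬q) alone gives q = False.
That conflicts with the unit clause (q).
Undo p and try p = False.
(u) alone gives u = True.
(¬s) alone gives s = False.
(r) alone gives r = True.
(¬q) alone gives q = False.
That conflicts with the unit clause (q).
Either choice for p ends in contradiction.
Undo v and try v = True.
(¬u) alone gives u = False.
Suppose s = False.
(¬q) alone gives q = False.
That conflicts with the unit clause (q).
Undo s and try s = True.
(p) alone gives p = True.
That conflicts with the unit clause (¬p).
Either choice for s ends in contradiction.
Either choice for v ends in contradiction.

UNSATISFIABLE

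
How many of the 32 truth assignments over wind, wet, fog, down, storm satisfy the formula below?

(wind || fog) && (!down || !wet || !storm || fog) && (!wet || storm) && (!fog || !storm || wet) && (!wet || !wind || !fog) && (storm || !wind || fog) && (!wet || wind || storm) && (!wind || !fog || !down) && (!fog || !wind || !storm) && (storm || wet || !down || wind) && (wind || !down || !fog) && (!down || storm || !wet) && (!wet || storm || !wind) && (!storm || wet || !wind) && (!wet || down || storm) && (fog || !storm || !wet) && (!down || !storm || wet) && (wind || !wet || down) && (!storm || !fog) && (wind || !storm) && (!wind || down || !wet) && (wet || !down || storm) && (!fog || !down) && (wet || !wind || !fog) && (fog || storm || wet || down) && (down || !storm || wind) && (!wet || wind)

1

There are 2^5 = 32 truth assignments over (wind, wet, fog, down, storm).
Split on storm. With storm = true, the clauses containing storm are satisfied and !storm drops from the rest; 0 of the 2^4 = 16 assignments to the other variables satisfy what remains.
With storm = false, by the same count on the reduced clause set, 1 assignment works.
Total: 0 + 1 = 1.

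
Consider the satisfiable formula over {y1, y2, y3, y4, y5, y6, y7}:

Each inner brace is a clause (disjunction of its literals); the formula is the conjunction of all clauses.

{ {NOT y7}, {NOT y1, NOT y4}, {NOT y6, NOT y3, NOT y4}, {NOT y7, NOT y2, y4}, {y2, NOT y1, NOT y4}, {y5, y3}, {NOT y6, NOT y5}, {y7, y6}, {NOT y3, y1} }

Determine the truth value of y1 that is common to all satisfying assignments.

True

Suppose y1 = false.
Unit clause (NOT y7) forces y7 = false.
Unit clause (y6) forces y6 = true.
Unit clause (NOT y5) forces y5 = false.
Unit clause (y3) forces y3 = true.
But (NOT y3) is also a unit clause — contradiction.
So every satisfying assignment has y1 = True.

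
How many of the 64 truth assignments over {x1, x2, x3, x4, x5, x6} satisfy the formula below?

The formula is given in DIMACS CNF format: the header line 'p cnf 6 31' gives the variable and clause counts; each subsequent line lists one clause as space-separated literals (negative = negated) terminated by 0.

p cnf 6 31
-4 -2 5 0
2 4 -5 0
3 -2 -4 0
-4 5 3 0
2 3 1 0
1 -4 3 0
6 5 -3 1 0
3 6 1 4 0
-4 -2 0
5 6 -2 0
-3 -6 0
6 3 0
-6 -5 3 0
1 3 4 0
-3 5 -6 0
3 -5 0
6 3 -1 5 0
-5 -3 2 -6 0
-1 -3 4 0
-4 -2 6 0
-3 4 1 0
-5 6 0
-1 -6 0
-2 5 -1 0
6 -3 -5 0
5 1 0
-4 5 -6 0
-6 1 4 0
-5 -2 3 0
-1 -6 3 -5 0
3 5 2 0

There are 2^6 = 64 truth assignments over (x1, x2, x3, x4, x5, x6).
Split on x3. With x3 = True, the clauses containing x3 are satisfied and ¬x3 drops from the rest; 1 of the 2^5 = 32 assignments to the other variables satisfy what remains.
With x3 = False, by the same count on the reduced clause set, 0 assignments work.
(One model: x1=T, x2=F, x3=T, x4=T, x5=F, x6=F.)
Total: 1 + 0 = 1.

1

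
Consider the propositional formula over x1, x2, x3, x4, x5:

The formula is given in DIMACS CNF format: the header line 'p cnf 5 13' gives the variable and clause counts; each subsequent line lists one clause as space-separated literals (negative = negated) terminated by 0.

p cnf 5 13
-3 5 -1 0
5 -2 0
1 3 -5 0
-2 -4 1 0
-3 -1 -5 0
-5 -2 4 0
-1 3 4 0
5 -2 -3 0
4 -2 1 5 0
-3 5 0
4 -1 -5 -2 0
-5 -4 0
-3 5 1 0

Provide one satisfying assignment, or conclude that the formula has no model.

Suppose x5 = False.
Unit clause (¬x2) forces x2 = False.
Unit clause (¬x3) forces x3 = False.
Suppose x1 = True.
Unit clause (x4) forces x4 = True.
Every clause now holds.

x1 ↦ True; x2 ↦ False; x3 ↦ False; x4 ↦ True; x5 ↦ False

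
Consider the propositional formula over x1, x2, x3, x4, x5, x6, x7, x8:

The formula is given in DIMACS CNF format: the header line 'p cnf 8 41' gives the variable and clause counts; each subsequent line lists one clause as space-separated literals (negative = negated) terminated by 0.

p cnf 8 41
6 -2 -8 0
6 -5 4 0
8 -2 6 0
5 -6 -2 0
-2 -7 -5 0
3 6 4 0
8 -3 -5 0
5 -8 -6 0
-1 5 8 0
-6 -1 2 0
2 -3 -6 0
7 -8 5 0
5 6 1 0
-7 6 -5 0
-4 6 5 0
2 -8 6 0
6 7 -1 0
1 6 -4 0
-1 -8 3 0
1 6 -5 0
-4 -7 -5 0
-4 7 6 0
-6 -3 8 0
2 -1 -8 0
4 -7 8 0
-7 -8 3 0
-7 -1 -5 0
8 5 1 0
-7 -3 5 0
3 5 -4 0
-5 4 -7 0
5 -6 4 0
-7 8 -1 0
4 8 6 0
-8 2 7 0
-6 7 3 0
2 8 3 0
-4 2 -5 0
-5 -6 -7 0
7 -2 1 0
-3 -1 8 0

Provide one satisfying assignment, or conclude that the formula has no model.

x1: True; x2: True; x3: True; x4: False; x5: True; x6: True; x7: False; x8: True

Case x6 = True:
Case x5 = True:
Unit clause (¬x7) forces x7 = False.
Unit clause (x3) forces x3 = True.
Unit clause (x8) forces x8 = True.
Unit clause (x2) forces x2 = True.
Unit clause (x1) forces x1 = True.
All clauses hold; x4 can take either value.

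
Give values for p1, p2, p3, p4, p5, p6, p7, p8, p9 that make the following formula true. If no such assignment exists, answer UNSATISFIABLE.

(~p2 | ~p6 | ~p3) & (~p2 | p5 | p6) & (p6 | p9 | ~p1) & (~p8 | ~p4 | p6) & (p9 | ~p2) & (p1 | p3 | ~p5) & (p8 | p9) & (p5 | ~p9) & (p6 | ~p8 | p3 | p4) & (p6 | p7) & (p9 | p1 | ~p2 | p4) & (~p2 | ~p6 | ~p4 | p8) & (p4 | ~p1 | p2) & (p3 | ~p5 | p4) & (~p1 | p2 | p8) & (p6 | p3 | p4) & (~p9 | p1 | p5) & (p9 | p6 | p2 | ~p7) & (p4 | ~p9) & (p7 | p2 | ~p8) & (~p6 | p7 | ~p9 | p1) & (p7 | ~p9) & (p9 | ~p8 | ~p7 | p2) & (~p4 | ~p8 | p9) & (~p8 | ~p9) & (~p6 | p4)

Try p9 = 1.
(p5) alone gives p5 = 1.
(p4) alone gives p4 = 1.
(p7) alone gives p7 = 1.
(~p8) alone gives p8 = 0.
Try p1 = 1.
(p2) alone gives p2 = 1.
(~p6) alone gives p6 = 0.
All clauses hold; p3 can take either value.

p1=1; p2=1; p3=0; p4=1; p5=1; p6=0; p7=1; p8=0; p9=1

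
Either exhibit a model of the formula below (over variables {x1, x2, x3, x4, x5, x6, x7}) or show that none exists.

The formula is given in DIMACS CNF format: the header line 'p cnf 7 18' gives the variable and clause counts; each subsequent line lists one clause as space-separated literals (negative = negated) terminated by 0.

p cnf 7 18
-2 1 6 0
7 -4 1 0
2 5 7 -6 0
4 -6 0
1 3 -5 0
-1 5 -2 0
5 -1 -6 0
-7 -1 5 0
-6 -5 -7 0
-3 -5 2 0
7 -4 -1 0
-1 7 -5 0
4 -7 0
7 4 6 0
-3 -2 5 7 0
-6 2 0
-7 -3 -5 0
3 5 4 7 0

Branch on x4: set x4 = True.
Branch on x7: set x7 = True.
Branch on x1: set x1 = True.
The clause (x5) is unit, so x5 = True.
The clause (¬x6) is unit, so x6 = False.
The clause (¬x3) is unit, so x3 = False.
No clause remains; x2 is free.

x1: True,  x2: True,  x3: False,  x4: True,  x5: True,  x6: False,  x7: True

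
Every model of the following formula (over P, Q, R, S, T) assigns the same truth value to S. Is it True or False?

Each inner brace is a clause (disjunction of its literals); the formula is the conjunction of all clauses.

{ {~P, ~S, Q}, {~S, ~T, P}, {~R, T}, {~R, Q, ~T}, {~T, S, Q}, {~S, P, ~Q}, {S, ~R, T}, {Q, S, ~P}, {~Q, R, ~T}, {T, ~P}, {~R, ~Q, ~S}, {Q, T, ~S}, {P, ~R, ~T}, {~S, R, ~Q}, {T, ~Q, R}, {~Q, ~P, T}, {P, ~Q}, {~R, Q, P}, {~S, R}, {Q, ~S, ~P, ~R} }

Suppose S = 1.
(R) alone gives R = 1.
(T) alone gives T = 1.
(P) alone gives P = 1.
(Q) alone gives Q = 1.
Now (~Q) is unsatisfied and unit — conflict.
So every satisfying assignment has S = False.

False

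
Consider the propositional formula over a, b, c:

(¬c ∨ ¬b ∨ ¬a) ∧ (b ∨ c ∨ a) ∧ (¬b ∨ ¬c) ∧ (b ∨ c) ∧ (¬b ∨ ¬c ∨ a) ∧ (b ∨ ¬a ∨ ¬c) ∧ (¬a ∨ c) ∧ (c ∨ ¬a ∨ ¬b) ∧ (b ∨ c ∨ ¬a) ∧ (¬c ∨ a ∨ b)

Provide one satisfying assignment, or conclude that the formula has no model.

Case b = True:
From the singleton clause (¬c), c = False.
From the singleton clause (¬a), a = False.
This assignment satisfies each clause.

a=False, b=True, c=False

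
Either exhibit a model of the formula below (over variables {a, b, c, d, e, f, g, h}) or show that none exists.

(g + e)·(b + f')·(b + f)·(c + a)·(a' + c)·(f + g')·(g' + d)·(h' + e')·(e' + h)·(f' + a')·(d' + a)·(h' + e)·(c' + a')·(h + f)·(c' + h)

UNSATISFIABLE

Try g = 1.
From the singleton clause (f), f = 1.
From the singleton clause (b), b = 1.
From the singleton clause (d), d = 1.
From the singleton clause (a'), a = 0.
Now (a) is unsatisfied and unit — conflict.
That branch fails; take g = 0 instead.
From the singleton clause (e), e = 1.
From the singleton clause (h'), h = 0.
Now (h) is unsatisfied and unit — conflict.
Neither g = 1 nor g = 0 works.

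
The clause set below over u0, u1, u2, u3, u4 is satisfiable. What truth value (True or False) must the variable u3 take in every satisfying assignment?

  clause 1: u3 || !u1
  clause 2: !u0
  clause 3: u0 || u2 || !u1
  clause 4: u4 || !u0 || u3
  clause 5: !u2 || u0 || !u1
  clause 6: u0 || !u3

Suppose u3 = true.
The clause (!u0) is unit, so u0 = false.
Now (u0) is unsatisfied and unit — conflict.
So every satisfying assignment has u3 = False.

False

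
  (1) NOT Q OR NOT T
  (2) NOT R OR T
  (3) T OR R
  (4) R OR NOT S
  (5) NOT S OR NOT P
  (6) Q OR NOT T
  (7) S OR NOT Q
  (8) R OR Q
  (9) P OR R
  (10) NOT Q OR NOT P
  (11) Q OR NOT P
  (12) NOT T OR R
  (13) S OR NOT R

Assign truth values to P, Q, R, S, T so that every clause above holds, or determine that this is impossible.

UNSATISFIABLE

Case Q = false:
The clause (NOT T) is unit, so T = false.
The clause (NOT R) is unit, so R = false.
Now (R) is unsatisfied and unit — conflict.
Undo Q and try Q = true.
The clause (NOT T) is unit, so T = false.
The clause (NOT R) is unit, so R = false.
Now (R) is unsatisfied and unit — conflict.
Both values of Q lead to a conflict.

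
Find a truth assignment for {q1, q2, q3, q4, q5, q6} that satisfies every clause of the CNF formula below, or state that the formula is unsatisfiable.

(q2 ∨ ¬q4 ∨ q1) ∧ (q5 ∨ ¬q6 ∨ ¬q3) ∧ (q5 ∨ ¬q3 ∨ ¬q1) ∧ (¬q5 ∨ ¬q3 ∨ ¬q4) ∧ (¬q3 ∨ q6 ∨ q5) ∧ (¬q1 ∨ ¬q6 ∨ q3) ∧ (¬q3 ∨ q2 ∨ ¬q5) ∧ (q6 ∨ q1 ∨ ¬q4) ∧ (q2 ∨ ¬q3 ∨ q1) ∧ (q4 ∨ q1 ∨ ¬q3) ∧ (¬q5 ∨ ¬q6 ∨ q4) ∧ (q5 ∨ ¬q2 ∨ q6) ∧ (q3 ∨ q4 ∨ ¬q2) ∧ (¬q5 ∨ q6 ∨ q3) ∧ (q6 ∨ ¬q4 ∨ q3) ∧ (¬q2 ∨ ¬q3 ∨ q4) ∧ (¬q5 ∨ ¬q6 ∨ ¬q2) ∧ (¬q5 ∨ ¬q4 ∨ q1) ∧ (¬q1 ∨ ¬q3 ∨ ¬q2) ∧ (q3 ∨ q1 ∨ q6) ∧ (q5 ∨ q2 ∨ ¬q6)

Suppose q2 = True.
Suppose q5 = False.
From the singleton clause (q6), q6 = True.
From the singleton clause (¬q3), q3 = False.
From the singleton clause (¬q1), q1 = False.
From the singleton clause (q4), q4 = True.
This assignment satisfies each clause.

q1: False, q2: True, q3: False, q4: True, q5: False, q6: True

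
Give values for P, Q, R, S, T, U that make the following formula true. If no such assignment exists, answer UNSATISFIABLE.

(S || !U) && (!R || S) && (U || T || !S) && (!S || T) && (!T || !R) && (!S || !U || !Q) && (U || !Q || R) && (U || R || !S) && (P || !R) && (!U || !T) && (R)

From the singleton clause (R), R = true.
From the singleton clause (S), S = true.
From the singleton clause (T), T = true.
But (!T) is also a unit clause — contradiction.

UNSATISFIABLE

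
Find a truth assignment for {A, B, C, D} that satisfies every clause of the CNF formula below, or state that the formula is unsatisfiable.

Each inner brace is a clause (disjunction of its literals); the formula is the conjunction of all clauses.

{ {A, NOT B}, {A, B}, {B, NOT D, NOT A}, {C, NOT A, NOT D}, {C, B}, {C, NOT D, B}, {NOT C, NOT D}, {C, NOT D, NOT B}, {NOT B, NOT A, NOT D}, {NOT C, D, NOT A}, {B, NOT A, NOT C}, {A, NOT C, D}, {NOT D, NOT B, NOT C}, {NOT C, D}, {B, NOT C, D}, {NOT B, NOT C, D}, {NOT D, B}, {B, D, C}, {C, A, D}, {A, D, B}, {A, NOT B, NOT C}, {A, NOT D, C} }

Try A = true.
Try B = true.
Unit clause (NOT D) forces D = false.
Unit clause (NOT C) forces C = false.
This assignment satisfies each clause.

A=true; B=true; C=false; D=false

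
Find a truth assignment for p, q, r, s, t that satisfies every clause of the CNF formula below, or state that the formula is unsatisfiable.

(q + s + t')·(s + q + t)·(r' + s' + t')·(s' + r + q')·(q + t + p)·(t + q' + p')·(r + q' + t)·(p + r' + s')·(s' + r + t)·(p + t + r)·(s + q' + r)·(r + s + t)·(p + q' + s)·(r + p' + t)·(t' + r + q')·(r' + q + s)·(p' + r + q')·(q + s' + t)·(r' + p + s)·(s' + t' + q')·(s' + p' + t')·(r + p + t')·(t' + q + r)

p=1,  q=1,  r=1,  s=0,  t=1

Case q = 1:
Case s = 0:
Unit clause (r) forces r = 1.
Unit clause (p) forces p = 1.
Unit clause (t) forces t = 1.
Every clause now holds.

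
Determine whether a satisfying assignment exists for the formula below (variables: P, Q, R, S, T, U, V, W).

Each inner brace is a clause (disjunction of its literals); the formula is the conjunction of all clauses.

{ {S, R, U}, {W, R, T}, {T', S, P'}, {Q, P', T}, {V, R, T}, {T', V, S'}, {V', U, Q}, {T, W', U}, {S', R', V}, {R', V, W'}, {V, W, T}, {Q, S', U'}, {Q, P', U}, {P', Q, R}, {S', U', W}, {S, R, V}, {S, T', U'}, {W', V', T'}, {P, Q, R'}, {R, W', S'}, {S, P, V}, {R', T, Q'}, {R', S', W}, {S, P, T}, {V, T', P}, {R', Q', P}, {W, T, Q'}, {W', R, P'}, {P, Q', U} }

Suppose S = 1.
Suppose T = 1.
The clause (V) is unit, so V = 1.
The clause (W') is unit, so W = 0.
The clause (U') is unit, so U = 0.
The clause (Q) is unit, so Q = 1.
The clause (R') is unit, so R = 0.
The clause (P) is unit, so P = 1.
This assignment satisfies each clause.
A satisfying assignment: P ↦ 1; Q ↦ 1; R ↦ 0; S ↦ 1; T ↦ 1; U ↦ 0; V ↦ 1; W ↦ 0.

Satisfiable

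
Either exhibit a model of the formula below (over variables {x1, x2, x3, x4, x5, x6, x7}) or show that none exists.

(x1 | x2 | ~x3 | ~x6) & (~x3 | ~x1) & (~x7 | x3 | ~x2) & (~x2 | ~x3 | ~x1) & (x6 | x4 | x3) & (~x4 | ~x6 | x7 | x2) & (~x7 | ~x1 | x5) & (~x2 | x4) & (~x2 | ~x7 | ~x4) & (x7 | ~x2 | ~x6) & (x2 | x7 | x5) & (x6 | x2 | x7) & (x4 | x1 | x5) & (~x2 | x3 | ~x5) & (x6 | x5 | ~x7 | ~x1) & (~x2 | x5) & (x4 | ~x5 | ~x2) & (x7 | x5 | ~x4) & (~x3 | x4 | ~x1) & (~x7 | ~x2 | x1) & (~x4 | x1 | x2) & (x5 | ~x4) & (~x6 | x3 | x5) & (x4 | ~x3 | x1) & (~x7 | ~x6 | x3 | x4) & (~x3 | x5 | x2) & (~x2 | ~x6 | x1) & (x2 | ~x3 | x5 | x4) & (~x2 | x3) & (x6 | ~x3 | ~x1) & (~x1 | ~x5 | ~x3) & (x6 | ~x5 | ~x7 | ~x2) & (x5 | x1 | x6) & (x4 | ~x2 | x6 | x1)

x1=1; x2=0; x3=0; x4=1; x5=1; x6=0; x7=1

Suppose x3 = 0.
From the singleton clause (~x2), x2 = 0.
Suppose x6 = 0.
From the singleton clause (x4), x4 = 1.
From the singleton clause (x7), x7 = 1.
From the singleton clause (x1), x1 = 1.
From the singleton clause (x5), x5 = 1.
All clauses are satisfied.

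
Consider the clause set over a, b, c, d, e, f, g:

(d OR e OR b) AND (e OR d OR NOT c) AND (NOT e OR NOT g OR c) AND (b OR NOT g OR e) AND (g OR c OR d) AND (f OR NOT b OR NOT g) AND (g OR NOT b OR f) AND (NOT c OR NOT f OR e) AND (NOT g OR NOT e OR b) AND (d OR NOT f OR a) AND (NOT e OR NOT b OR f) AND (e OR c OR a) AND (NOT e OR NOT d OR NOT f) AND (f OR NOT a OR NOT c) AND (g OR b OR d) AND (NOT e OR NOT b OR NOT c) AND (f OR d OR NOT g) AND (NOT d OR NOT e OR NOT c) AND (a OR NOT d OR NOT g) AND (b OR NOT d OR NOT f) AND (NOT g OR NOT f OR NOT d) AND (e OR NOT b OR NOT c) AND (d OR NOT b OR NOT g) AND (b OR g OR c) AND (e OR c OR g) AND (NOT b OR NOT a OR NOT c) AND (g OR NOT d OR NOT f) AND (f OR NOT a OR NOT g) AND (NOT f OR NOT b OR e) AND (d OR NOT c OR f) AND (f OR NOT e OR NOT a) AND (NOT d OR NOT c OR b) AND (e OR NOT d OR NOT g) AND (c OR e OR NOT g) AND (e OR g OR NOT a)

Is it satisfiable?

No

Suppose d = true.
Suppose e = false.
Unit clause (NOT g) forces g = false.
Unit clause (c) forces c = true.
Unit clause (NOT f) forces f = false.
Unit clause (NOT b) forces b = false.
But (b) is also a unit clause — contradiction.
Undo e and try e = true.
Unit clause (NOT f) forces f = false.
Unit clause (NOT b) forces b = false.
Unit clause (NOT g) forces g = false.
Unit clause (NOT c) forces c = false.
But (c) is also a unit clause — contradiction.
Neither e = true nor e = false works.
Undo d and try d = false.
Suppose e = true.
Suppose g = false.
Unit clause (c) forces c = true.
Unit clause (b) forces b = true.
But (NOT b) is also a unit clause — contradiction.
Undo g and try g = true.
Unit clause (c) forces c = true.
Unit clause (b) forces b = true.
But (NOT b) is also a unit clause — contradiction.
Neither g = true nor g = false works.
Undo e and try e = false.
Unit clause (b) forces b = true.
Unit clause (NOT c) forces c = false.
Unit clause (g) forces g = true.
But (NOT g) is also a unit clause — contradiction.
Neither e = true nor e = false works.
Neither d = true nor d = false works.
No assignment satisfies every clause.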